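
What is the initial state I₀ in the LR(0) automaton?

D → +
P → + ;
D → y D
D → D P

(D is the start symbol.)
{ [D → . +], [D → . D P], [D → . y D], [D' → . D] }

First, augment the grammar with D' → D
I₀ = CLOSURE({ [D' → . D] }):
  [D' → . D] has the dot before D: add [D → . +], [D → . y D], [D → . D P]
No further items can be added.

I₀ = { [D → . +], [D → . D P], [D → . y D], [D' → . D] }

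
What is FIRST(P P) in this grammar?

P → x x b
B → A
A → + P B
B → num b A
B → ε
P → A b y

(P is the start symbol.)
{ '+', 'x' }

FIRST sets of the non-terminals involved (from the grammar, by fixed-point iteration):
  FIRST(P) = { '+', 'x' }

To compute FIRST(P P), process the symbols left to right:
Symbol P is a non-terminal. Add FIRST(P) \ {ε} = { '+', 'x' }
P is not nullable (ε ∉ FIRST(P)), so stop here.
FIRST(P P) = { '+', 'x' }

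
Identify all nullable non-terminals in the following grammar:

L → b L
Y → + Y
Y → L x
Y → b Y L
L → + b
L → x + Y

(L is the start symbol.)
A non-terminal is nullable if it can derive ε (the empty string): either it has an ε-production, or it has a production whose right-hand side consists entirely of nullable non-terminals.

There are no ε-productions, so no non-terminal can derive ε.
No non-terminals are nullable.

Answer: None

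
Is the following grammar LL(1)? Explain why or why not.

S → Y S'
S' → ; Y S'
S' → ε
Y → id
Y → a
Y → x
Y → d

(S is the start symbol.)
Yes, the grammar is LL(1).

A grammar is LL(1) if for each non-terminal N with multiple productions, the predict sets of those productions are pairwise disjoint, where PREDICT(N → α) = (FIRST(α) \ {ε}) ∪ (FOLLOW(N) if α ⇒* ε).

Relevant sets:
  FOLLOW(S') = { $ }

For S':
  PREDICT(S' → ';' Y S') = { ';' }
  PREDICT(S' → ε) = { $ }
For Y:
  PREDICT(Y → id) = { 'id' }
  PREDICT(Y → a) = { 'a' }
  PREDICT(Y → x) = { 'x' }
  PREDICT(Y → d) = { 'd' }
S has a single production, so nothing to check there.

All predict sets are disjoint. The grammar IS LL(1).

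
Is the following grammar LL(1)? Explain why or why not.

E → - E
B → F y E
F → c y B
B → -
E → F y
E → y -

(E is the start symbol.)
A grammar is LL(1) if for each non-terminal N with multiple productions, the predict sets of those productions are pairwise disjoint, where PREDICT(N → α) = (FIRST(α) \ {ε}) ∪ (FOLLOW(N) if α ⇒* ε).

Relevant sets:
  FIRST(F) = { 'c' }

For E:
  PREDICT(E → '-' E) = { '-' }
  PREDICT(E → F y) = { 'c' }
  PREDICT(E → y '-') = { 'y' }
For B:
  PREDICT(B → F y E) = { 'c' }
  PREDICT(B → '-') = { '-' }
F has a single production, so nothing to check there.

All predict sets are disjoint. The grammar IS LL(1).

Answer: Yes, the grammar is LL(1).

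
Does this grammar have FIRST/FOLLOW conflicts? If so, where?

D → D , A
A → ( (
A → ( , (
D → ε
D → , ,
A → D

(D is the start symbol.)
Nullable non-terminals: A, D.
FIRST sets used below: FIRST(D) = { ',', ε }

A: nullable alternative(s) A → D; FOLLOW(A) = { $, ',' }
  A → ( (: FIRST \ {ε} = { '(' } — disjoint from FOLLOW(A)
  A → ( , (: FIRST \ {ε} = { '(' } — disjoint from FOLLOW(A)
  A → D: FIRST \ {ε} = { ',' } — this is the only nullable alternative, skip

D: nullable alternative(s) D → ε; FOLLOW(D) = { $, ',' }
  D → D , A: FIRST \ {ε} = { ',' } — overlaps FOLLOW(D) on { ',' }: CONFLICT
  D → ε: FIRST \ {ε} = { } — this is the only nullable alternative, skip
  D → , ,: FIRST \ {ε} = { ',' } — overlaps FOLLOW(D) on { ',' }: CONFLICT

So the grammar has 2 FIRST/FOLLOW conflicts (marked CONFLICT above).

Answer: Yes. D → D ',' A with FOLLOW(D) on { ',' }; D → ',' ',' with FOLLOW(D) on { ',' }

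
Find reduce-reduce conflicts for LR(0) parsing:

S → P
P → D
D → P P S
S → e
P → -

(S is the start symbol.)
No reduce-reduce conflicts

A reduce-reduce conflict occurs when an LR(0) state has two complete items [A → α .] and [B → β .] — both call for a reduction, and with no lookahead the parser cannot choose between them.

Augment with S' → S and build the canonical LR(0) collection (I0 = CLOSURE({[S' → . S]}), then GOTO on every symbol after a dot until no new states appear). It has 9 states:
  I0: { [D → . P P S], [P → . -], [P → . D], [S → . P], [S → . e], [S' → . S] }  — shift
  I1: { [P → - .] }  — reduce
  I2: { [P → D .] }  — reduce
  I3: { [D → . P P S], [D → P . P S], [P → . -], [P → . D], [S → P .] }  — shift, reduce
  I4: { [S' → S .] }  — accept
  I5: { [S → e .] }  — reduce
  I6: { [D → . P P S], [D → P . P S], [D → P P . S], [P → . -], [P → . D], [S → . P], [S → . e] }  — shift
  I7: { [D → . P P S], [D → P . P S], [D → P P . S], [P → . -], [P → . D], [S → . P], [S → . e], [S → P .] }  — shift, reduce
  I8: { [D → P P S .] }  — reduce

No state contains more than one complete item.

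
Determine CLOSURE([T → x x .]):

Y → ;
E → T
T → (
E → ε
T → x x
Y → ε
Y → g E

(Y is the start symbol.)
Start with: [T → x x .]
The dot is at the end, so nothing is added.

CLOSURE = { [T → x x .] }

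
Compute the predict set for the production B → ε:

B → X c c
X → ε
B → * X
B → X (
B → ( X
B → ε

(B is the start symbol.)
{ $ }

PREDICT(B → ε) = (FIRST(RHS) \ {ε}) ∪ (FOLLOW(B) if ε ∈ FIRST(RHS), i.e. RHS ⇒* ε)
The right-hand side is ε (FIRST(ε) = { ε }), so the predict set is FOLLOW(B) = { $ }
PREDICT(B → ε) = { $ }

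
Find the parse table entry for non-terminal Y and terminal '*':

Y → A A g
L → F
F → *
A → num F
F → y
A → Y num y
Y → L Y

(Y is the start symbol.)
To find M[Y, '*'], we find productions for Y where '*' is in the predict set (PREDICT(N → α) = (FIRST(α) \ {ε}) ∪ (FOLLOW(N) if α ⇒* ε)).

Relevant sets:
  FIRST(A) = { '*', 'num', 'y' }
  FIRST(L) = { '*', 'y' }

Y → A A g: PREDICT = { '*', 'num', 'y' }
  '*' is in predict set, so this production goes in M[Y, '*']
Y → L Y: PREDICT = { '*', 'y' }
  '*' is in predict set, so this production goes in M[Y, '*']

M[Y, '*'] = Y → A A g, Y → L Y  (a multiply-defined cell — the grammar is not LL(1))

Answer: Y → A A g, Y → L Y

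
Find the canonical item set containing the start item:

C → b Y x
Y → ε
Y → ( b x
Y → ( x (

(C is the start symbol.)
{ [C → . b Y x], [C' → . C] }

First, augment the grammar with C' → C
I₀ = CLOSURE({ [C' → . C] }):
  [C' → . C] has the dot before C: add [C → . b Y x]
No further items can be added.

I₀ = { [C → . b Y x], [C' → . C] }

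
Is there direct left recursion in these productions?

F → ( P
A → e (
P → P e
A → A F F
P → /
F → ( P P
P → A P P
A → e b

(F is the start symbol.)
Yes, P, A are left-recursive

Direct left recursion occurs when N → N α for some non-terminal N (the right-hand side begins with the left-hand side itself).

F → ( P: starts with '('
A → e (: starts with e
P → P e: LEFT RECURSIVE (starts with P)
A → A F F: LEFT RECURSIVE (starts with A)
P → /: starts with '/'
F → ( P P: starts with '('
P → A P P: starts with A
A → e b: starts with e

The grammar has direct left recursion on: P, A.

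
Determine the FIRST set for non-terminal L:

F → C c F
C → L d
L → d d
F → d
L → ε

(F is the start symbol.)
{ 'd', ε }

From L → d d:
  - d is a terminal: add 'd' and stop
From L → ε:
  - ε-production, so ε ∈ FIRST(L)

Collecting: FIRST(L) = { 'd', ε }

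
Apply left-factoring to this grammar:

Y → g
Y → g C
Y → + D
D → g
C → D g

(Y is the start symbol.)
Left-factoring transforms A → αβ₁ | αβ₂ into A → αA' and A' → β₁ | β₂
(α is the longest common prefix among the alternatives). Repeat until
no nonterminal has two alternatives with a common prefix.

Round 1: Y has alternatives sharing prefix 'g'. Introduce Y': Y → g Y'
  Add: Y' → ε
  Add: Y' → C

No remaining common prefixes — done.

Resulting grammar:
Y → g Y'
Y' → ε
Y' → C
Y → + D
D → g
C → D g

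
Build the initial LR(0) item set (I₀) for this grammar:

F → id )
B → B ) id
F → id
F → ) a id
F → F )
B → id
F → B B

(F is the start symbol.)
First, augment the grammar with F' → F
I₀ = CLOSURE({ [F' → . F] }):
  [F' → . F] has the dot before F: add [F → . id )], [F → . id], [F → . ) a id], [F → . F )], [F → . B B]
  [F → . B B] has the dot before B: add [B → . B ) id], [B → . id]
No further items can be added.

I₀ = { [B → . B ) id], [B → . id], [F → . ) a id], [F → . B B], [F → . F )], [F → . id )], [F → . id], [F' → . F] }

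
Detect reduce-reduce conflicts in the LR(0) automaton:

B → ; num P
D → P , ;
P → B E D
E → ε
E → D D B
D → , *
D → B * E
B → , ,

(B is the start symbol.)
A reduce-reduce conflict occurs when an LR(0) state has two complete items [A → α .] and [B → β .] — both call for a reduction, and with no lookahead the parser cannot choose between them.

Augment with B' → B and build the canonical LR(0) collection (I0 = CLOSURE({[B' → . B]}), then GOTO on every symbol after a dot until no new states appear). It has 21 states:
  I0: { [B → . , ,], [B → . ; num P], [B' → . B] }  — shift
  I1: { [B → , . ,] }  — shift
  I2: { [B → ; . num P] }  — shift
  I3: { [B' → B .] }  — accept
  I4: { [B → . , ,], [B → . ; num P], [B → ; num . P], [P → . B E D] }  — shift
  I5: { [B → . , ,], [B → . ; num P], [D → . , *], [D → . B * E], [D → . P , ;], [E → . D D B], [E → .], [P → . B E D], [P → B . E D] }  — shift, reduce
  I6: { [B → ; num P .] }  — reduce
  I7: { [B → , . ,], [D → , . *] }  — shift
  I8: { [B → . , ,], [B → . ; num P], [D → . , *], [D → . B * E], [D → . P , ;], [D → B . * E], [E → . D D B], [E → .], [P → . B E D], [P → B . E D] }  — shift, reduce
  I9: { [B → . , ,], [B → . ; num P], [D → . , *], [D → . B * E], [D → . P , ;], [E → D . D B], [P → . B E D] }  — shift
  I10: { [B → . , ,], [B → . ; num P], [D → . , *], [D → . B * E], [D → . P , ;], [P → . B E D], [P → B E . D] }  — shift
  I11: { [D → P . , ;] }  — shift
  I12: { [D → P , . ;] }  — shift
  I13: { [D → P , ; .] }  — reduce
  I14: { [P → B E D .] }  — reduce
  I15: { [B → . , ,], [B → . ; num P], [E → D D . B] }  — shift
  I16: { [E → D D B .] }  — reduce
  I17: { [B → . , ,], [B → . ; num P], [D → . , *], [D → . B * E], [D → . P , ;], [D → B * . E], [E → . D D B], [E → .], [P → . B E D] }  — shift, reduce
  I18: { [D → B * E .] }  — reduce
  I19: { [D → , * .] }  — reduce
  I20: { [B → , , .] }  — reduce

No state contains more than one complete item.

Answer: No reduce-reduce conflicts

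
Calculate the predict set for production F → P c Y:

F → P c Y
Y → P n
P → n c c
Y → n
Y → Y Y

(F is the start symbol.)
PREDICT(F → P c Y) = (FIRST(RHS) \ {ε}) ∪ (FOLLOW(F) if ε ∈ FIRST(RHS), i.e. RHS ⇒* ε)
FIRST(P) = { 'n' }
FIRST(P c Y) = { 'n' }
ε ∉ FIRST(P c Y), so FOLLOW(F) is not added.
PREDICT(F → P c Y) = { 'n' }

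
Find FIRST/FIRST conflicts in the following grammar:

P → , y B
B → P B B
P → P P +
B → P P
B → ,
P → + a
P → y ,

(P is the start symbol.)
A FIRST/FIRST conflict occurs when two productions N → α and N → β for the same non-terminal have FIRST(α) ∩ FIRST(β) ≠ ∅ (with ε ∈ FIRST of a nullable right-hand side, so two nullable alternatives also conflict).

FIRST sets of the non-terminals at (or reachable through a nullable prefix from) the front of some alternative:
  FIRST(P) = { '+', ',', 'y' }

Productions for P:
  P → , y B: FIRST = { ',' }
  P → P P +: FIRST = { '+', ',', 'y' }
  P → + a: FIRST = { '+' }
  P → y ,: FIRST = { 'y' }
Productions for B:
  B → P B B: FIRST = { '+', ',', 'y' }
  B → P P: FIRST = { '+', ',', 'y' }
  B → ,: FIRST = { ',' }

Conflict for P: P → , y B and P → P P +
  Overlap: { ',' }
Conflict for P: P → P P + and P → + a
  Overlap: { '+' }
Conflict for P: P → P P + and P → y ,
  Overlap: { 'y' }
Conflict for B: B → P B B and B → P P
  Overlap: { '+', ',', 'y' }
Conflict for B: B → P B B and B → ,
  Overlap: { ',' }
Conflict for B: B → P P and B → ,
  Overlap: { ',' }

Answer: Yes. P → ',' y B / P → P P '+' on { ',' }; P → P P '+' / P → '+' a on { '+' }; P → P P '+' / P → y ',' on { 'y' }; B → P B B / B → P P on { '+', ',', 'y' }; B → P B B / B → ',' on { ',' }; B → P P / B → ',' on { ',' }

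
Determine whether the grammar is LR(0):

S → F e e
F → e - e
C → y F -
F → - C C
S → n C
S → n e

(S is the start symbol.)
Augment with S' → S and build the canonical LR(0) collection (I0 = CLOSURE({[S' → . S]}), then GOTO on every symbol after a dot until no new states appear). It has 17 states:
  I0: { [F → . - C C], [F → . e - e], [S → . F e e], [S → . n C], [S → . n e], [S' → . S] }  — shift
  I1: { [C → . y F -], [F → - . C C] }  — shift
  I2: { [S → F . e e] }  — shift
  I3: { [S' → S .] }  — accept
  I4: { [F → e . - e] }  — shift
  I5: { [C → . y F -], [S → n . C], [S → n . e] }  — shift
  I6: { [S → n C .] }  — reduce
  I7: { [S → n e .] }  — reduce
  I8: { [C → y . F -], [F → . - C C], [F → . e - e] }  — shift
  I9: { [C → y F . -] }  — shift
  I10: { [C → y F - .] }  — reduce
  I11: { [F → e - . e] }  — shift
  I12: { [F → e - e .] }  — reduce
  I13: { [S → F e . e] }  — shift
  I14: { [S → F e e .] }  — reduce
  I15: { [C → . y F -], [F → - C . C] }  — shift
  I16: { [F → - C C .] }  — reduce

Every state is either a pure shift/goto state or contains exactly one complete item and nothing to shift — no conflicts. The grammar is LR(0).

Answer: Yes, the grammar is LR(0)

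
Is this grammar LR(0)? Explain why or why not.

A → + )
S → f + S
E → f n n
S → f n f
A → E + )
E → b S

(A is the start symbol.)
Yes, the grammar is LR(0)

Augment with A' → A and build the canonical LR(0) collection (I0 = CLOSURE({[A' → . A]}), then GOTO on every symbol after a dot until no new states appear). It has 17 states:
  I0: { [A → . + )], [A → . E + )], [A' → . A], [E → . b S], [E → . f n n] }  — shift
  I1: { [A → + . )] }  — shift
  I2: { [A' → A .] }  — accept
  I3: { [A → E . + )] }  — shift
  I4: { [E → b . S], [S → . f + S], [S → . f n f] }  — shift
  I5: { [E → f . n n] }  — shift
  I6: { [E → f n . n] }  — shift
  I7: { [E → f n n .] }  — reduce
  I8: { [E → b S .] }  — reduce
  I9: { [S → f . + S], [S → f . n f] }  — shift
  I10: { [S → . f + S], [S → . f n f], [S → f + . S] }  — shift
  I11: { [S → f n . f] }  — shift
  I12: { [S → f n f .] }  — reduce
  I13: { [S → f + S .] }  — reduce
  I14: { [A → E + . )] }  — shift
  I15: { [A → E + ) .] }  — reduce
  I16: { [A → + ) .] }  — reduce

Every state is either a pure shift/goto state or contains exactly one complete item and nothing to shift — no conflicts. The grammar is LR(0).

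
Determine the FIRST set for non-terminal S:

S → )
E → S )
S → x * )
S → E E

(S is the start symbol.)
{ ')', 'x' }

To compute FIRST(S), examine every production with S on the left-hand side, reading each right-hand side left to right until a non-nullable symbol is reached.

FIRST sets of the other non-terminals involved (by the same procedure, iterated to a fixed point):
  FIRST(E) = { ')', 'x' }

From S → ):
  - ')' is a terminal: add ')' and stop
From S → x * ):
  - x is a terminal: add 'x' and stop
From S → E E:
  - E is a non-terminal: add FIRST(E) \ {ε} = { ')', 'x' }
    E is not nullable, so stop

Collecting: FIRST(S) = { ')', 'x' }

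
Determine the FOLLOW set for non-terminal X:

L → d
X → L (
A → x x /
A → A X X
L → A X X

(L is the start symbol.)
{ $, '(', 'd', 'x' }

To compute FOLLOW(X), find every occurrence of X on a right-hand side N → α X β: add FIRST(β) \ {ε}, and if β is empty or nullable also add FOLLOW(N). Iterate to a fixed point.

In A → A X X: X is followed by X, add FIRST(X) \ {ε} = { 'd', 'x' }
In A → A X X: X is at the end, add FOLLOW(A)
In L → A X X: X is followed by X, add FIRST(X) \ {ε} = { 'd', 'x' }
In L → A X X: X is at the end, add FOLLOW(L)

The FOLLOW sets referred to above (computed the same way, to a fixed point):
  FOLLOW(A) = { 'd', 'x' }
  FOLLOW(L) = { $, '(' }

Taking the union: FOLLOW(X) = { $, '(', 'd', 'x' }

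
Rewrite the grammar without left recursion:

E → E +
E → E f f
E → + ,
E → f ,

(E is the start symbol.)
E → + , E'
E → f , E'
E' → + E'
E' → f f E'
E' → ε

E is directly left-recursive. The standard transformation for
  A → A α₁ | ... | A α_m | β₁ | ... | β_n
is
  A  → β₁ A' | ... | β_n A'
  A' → α₁ A' | ... | α_m A' | ε

E → + , becomes E → + , E'
E → f , becomes E → f , E'
E → E + becomes E' → + E'
E → E f f becomes E' → f f E'
Add E' → ε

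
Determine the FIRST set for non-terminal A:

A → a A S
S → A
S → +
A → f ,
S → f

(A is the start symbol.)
{ 'a', 'f' }

To compute FIRST(A), examine every production with A on the left-hand side, reading each right-hand side left to right until a non-nullable symbol is reached.

From A → a A S:
  - a is a terminal: add 'a' and stop
From A → f ,:
  - f is a terminal: add 'f' and stop

Collecting: FIRST(A) = { 'a', 'f' }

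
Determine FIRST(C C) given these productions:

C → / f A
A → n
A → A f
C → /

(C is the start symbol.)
FIRST sets of the non-terminals involved (from the grammar, by fixed-point iteration):
  FIRST(C) = { '/' }

To compute FIRST(C C), process the symbols left to right:
Symbol C is a non-terminal. Add FIRST(C) \ {ε} = { '/' }
C is not nullable (ε ∉ FIRST(C)), so stop here.
FIRST(C C) = { '/' }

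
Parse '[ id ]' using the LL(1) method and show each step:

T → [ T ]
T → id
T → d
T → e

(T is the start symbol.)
Stack is shown with the top on the left.

Stack    Input     Action
-------------------------
T $      [ id ] $  output T → [ T ]
[ T ] $  [ id ] $  match '['
T ] $    id ] $    output T → id
id ] $   id ] $    match 'id'
] $      ] $       match ']'
$        $         accept

The string is accepted.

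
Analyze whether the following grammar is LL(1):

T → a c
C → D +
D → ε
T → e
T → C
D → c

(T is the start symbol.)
Yes, the grammar is LL(1).

A grammar is LL(1) if for each non-terminal N with multiple productions, the predict sets of those productions are pairwise disjoint, where PREDICT(N → α) = (FIRST(α) \ {ε}) ∪ (FOLLOW(N) if α ⇒* ε).

Relevant sets:
  FIRST(C) = { '+', 'c' }
  FOLLOW(D) = { '+' }

For T:
  PREDICT(T → a c) = { 'a' }
  PREDICT(T → e) = { 'e' }
  PREDICT(T → C) = { '+', 'c' }
For D:
  PREDICT(D → ε) = { '+' }
  PREDICT(D → c) = { 'c' }
C has a single production, so nothing to check there.

All predict sets are disjoint. The grammar IS LL(1).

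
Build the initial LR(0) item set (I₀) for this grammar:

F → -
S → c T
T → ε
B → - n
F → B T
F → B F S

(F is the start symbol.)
{ [B → . - n], [F → . -], [F → . B F S], [F → . B T], [F' → . F] }

First, augment the grammar with F' → F
I₀ = CLOSURE({ [F' → . F] }):
  [F' → . F] has the dot before F: add [F → . -], [F → . B T], [F → . B F S]
  [F → . B T] has the dot before B: add [B → . - n]
No further items can be added.

I₀ = { [B → . - n], [F → . -], [F → . B F S], [F → . B T], [F' → . F] }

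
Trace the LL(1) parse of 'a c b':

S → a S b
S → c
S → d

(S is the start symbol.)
LL(1) parsing maintains a stack (initially the start symbol over $) and the input. At each step: if the stack top is a terminal, match it against the current input token; if it is a non-terminal N, replace it with the RHS of M[N, lookahead] (the unique production whose predict set contains the lookahead).

Stack is shown with the top on the left.

Stack    Input    Action
------------------------
S $      a c b $  output S → a S b
a S b $  a c b $  match 'a'
S b $    c b $    output S → c
c b $    c b $    match 'c'
b $      b $      match 'b'
$        $        accept

The string is accepted.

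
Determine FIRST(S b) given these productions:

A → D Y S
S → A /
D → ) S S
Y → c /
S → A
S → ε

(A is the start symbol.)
FIRST sets of the non-terminals involved (from the grammar, by fixed-point iteration):
  FIRST(S) = { ')', ε }

To compute FIRST(S b), process the symbols left to right:
Symbol S is a non-terminal. Add FIRST(S) \ {ε} = { ')' }
S is nullable (ε ∈ FIRST(S)), continue to the next symbol.
Symbol b is a terminal. Add 'b' and stop.
FIRST(S b) = { ')', 'b' }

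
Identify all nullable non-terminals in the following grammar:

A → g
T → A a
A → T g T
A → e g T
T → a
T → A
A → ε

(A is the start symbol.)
{ 'A', 'T' }

A non-terminal is nullable if it can derive ε (the empty string): either it has an ε-production, or it has a production whose right-hand side consists entirely of nullable non-terminals.

ε-productions: A → ε
So A is immediately nullable.
T → A: every symbol on the right is nullable, so T is nullable too.
Every non-terminal is now nullable.
Nullable = { 'A', 'T' }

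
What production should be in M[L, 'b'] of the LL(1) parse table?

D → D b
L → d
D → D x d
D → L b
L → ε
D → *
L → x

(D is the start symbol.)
L → ε

To find M[L, 'b'], we find productions for L where 'b' is in the predict set (PREDICT(N → α) = (FIRST(α) \ {ε}) ∪ (FOLLOW(N) if α ⇒* ε)).

Relevant sets:
  FOLLOW(L) = { 'b' }

L → d: PREDICT = { 'd' }
L → ε: PREDICT = { 'b' }
  'b' is in predict set, so this production goes in M[L, 'b']
L → x: PREDICT = { 'x' }

M[L, 'b'] = L → ε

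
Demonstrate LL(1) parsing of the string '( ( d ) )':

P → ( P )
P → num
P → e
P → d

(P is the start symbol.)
LL(1) parsing maintains a stack (initially the start symbol over $) and the input. At each step: if the stack top is a terminal, match it against the current input token; if it is a non-terminal N, replace it with the RHS of M[N, lookahead] (the unique production whose predict set contains the lookahead).

Stack is shown with the top on the left.

Stack      Input        Action
------------------------------
P $        ( ( d ) ) $  output P → ( P )
( P ) $    ( ( d ) ) $  match '('
P ) $      ( d ) ) $    output P → ( P )
( P ) ) $  ( d ) ) $    match '('
P ) ) $    d ) ) $      output P → d
d ) ) $    d ) ) $      match 'd'
) ) $      ) ) $        match ')'
) $        ) $          match ')'
$          $            accept

The string is accepted.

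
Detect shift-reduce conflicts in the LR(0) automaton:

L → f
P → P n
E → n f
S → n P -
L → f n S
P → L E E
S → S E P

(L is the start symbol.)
Yes — I2: [L → f .] vs [L → f . n S]; I4: [L → f n S .] vs [E → . n f]; I15: [S → S E P .] vs [P → P . n]

A shift-reduce conflict occurs when an LR(0) state has both:
  - a complete (reduce) item [A → α .] (dot at the end), and
  - a shift item [B → β . c γ] (dot before a terminal).

Augment with L' → L and build the canonical LR(0) collection (I0 = CLOSURE({[L' → . L]}), then GOTO on every symbol after a dot until no new states appear). It has 16 states:
  I0: { [L → . f n S], [L → . f], [L' → . L] }  — shift
  I1: { [L' → L .] }  — accept
  I2: { [L → f . n S], [L → f .] }  — shift, reduce
  I3: { [L → f n . S], [S → . S E P], [S → . n P -] }  — shift
  I4: { [E → . n f], [L → f n S .], [S → S . E P] }  — shift, reduce
  I5: { [L → . f n S], [L → . f], [P → . L E E], [P → . P n], [S → n . P -] }  — shift
  I6: { [E → . n f], [P → L . E E] }  — shift
  I7: { [P → P . n], [S → n P . -] }  — shift
  I8: { [S → n P - .] }  — reduce
  I9: { [P → P n .] }  — reduce
  I10: { [E → . n f], [P → L E . E] }  — shift
  I11: { [E → n . f] }  — shift
  I12: { [E → n f .] }  — reduce
  I13: { [P → L E E .] }  — reduce
  I14: { [L → . f n S], [L → . f], [P → . L E E], [P → . P n], [S → S E . P] }  — shift
  I15: { [P → P . n], [S → S E P .] }  — shift, reduce

I2 contains reduce item [L → f .] and shift item [L → f . n S] — shift-reduce conflict.
I4 contains reduce item [L → f n S .] and shift item [E → . n f] — shift-reduce conflict.
I15 contains reduce item [S → S E P .] and shift item [P → P . n] — shift-reduce conflict.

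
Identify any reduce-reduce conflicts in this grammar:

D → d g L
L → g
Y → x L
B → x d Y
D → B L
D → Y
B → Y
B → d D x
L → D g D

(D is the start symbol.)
A reduce-reduce conflict occurs when an LR(0) state has two complete items [A → α .] and [B → β .] — both call for a reduction, and with no lookahead the parser cannot choose between them.

Augment with D' → D and build the canonical LR(0) collection (I0 = CLOSURE({[D' → . D]}), then GOTO on every symbol after a dot until no new states appear). It has 18 states:
  I0: { [B → . Y], [B → . d D x], [B → . x d Y], [D → . B L], [D → . Y], [D → . d g L], [D' → . D], [Y → . x L] }  — shift
  I1: { [B → . Y], [B → . d D x], [B → . x d Y], [D → . B L], [D → . Y], [D → . d g L], [D → B . L], [L → . D g D], [L → . g], [Y → . x L] }  — shift
  I2: { [D' → D .] }  — accept
  I3: { [B → Y .], [D → Y .] }  — 2 reduces
  I4: { [B → . Y], [B → . d D x], [B → . x d Y], [B → d . D x], [D → . B L], [D → . Y], [D → . d g L], [D → d . g L], [Y → . x L] }  — shift
  I5: { [B → . Y], [B → . d D x], [B → . x d Y], [B → x . d Y], [D → . B L], [D → . Y], [D → . d g L], [L → . D g D], [L → . g], [Y → . x L], [Y → x . L] }  — shift
  I6: { [L → D . g D] }  — shift
  I7: { [Y → x L .] }  — reduce
  I8: { [B → . Y], [B → . d D x], [B → . x d Y], [B → d . D x], [B → x d . Y], [D → . B L], [D → . Y], [D → . d g L], [D → d . g L], [Y → . x L] }  — shift
  I9: { [L → g .] }  — reduce
  I10: { [B → d D . x] }  — shift
  I11: { [B → Y .], [B → x d Y .], [D → Y .] }  — 3 reduces
  I12: { [B → . Y], [B → . d D x], [B → . x d Y], [D → . B L], [D → . Y], [D → . d g L], [D → d g . L], [L → . D g D], [L → . g], [Y → . x L] }  — shift
  I13: { [D → d g L .] }  — reduce
  I14: { [B → d D x .] }  — reduce
  I15: { [B → . Y], [B → . d D x], [B → . x d Y], [D → . B L], [D → . Y], [D → . d g L], [L → D g . D], [Y → . x L] }  — shift
  I16: { [L → D g D .] }  — reduce
  I17: { [D → B L .] }  — reduce

I3 contains complete items [B → Y .], [D → Y .] — reduce-reduce conflict.
I11 contains complete items [B → Y .], [B → x d Y .], [D → Y .] — reduce-reduce conflict.

Answer: Yes — I3: [B → Y .] vs [D → Y .]; I11: [B → Y .] vs [B → x d Y .]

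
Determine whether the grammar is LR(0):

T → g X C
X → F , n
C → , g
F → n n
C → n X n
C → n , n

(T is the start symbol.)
A grammar is LR(0) if no state in the canonical LR(0) collection has:
  - both a shift item (dot before a terminal) and a complete item (shift-reduce conflict), or
  - two or more complete items (reduce-reduce conflict; the accept item [T' → T .] counts as a complete item here).

Augment with T' → T and build the canonical LR(0) collection (I0 = CLOSURE({[T' → . T]}), then GOTO on every symbol after a dot until no new states appear). It has 17 states:
  I0: { [T → . g X C], [T' → . T] }  — shift
  I1: { [T' → T .] }  — accept
  I2: { [F → . n n], [T → g . X C], [X → . F , n] }  — shift
  I3: { [X → F . , n] }  — shift
  I4: { [C → . , g], [C → . n , n], [C → . n X n], [T → g X . C] }  — shift
  I5: { [F → n . n] }  — shift
  I6: { [F → n n .] }  — reduce
  I7: { [C → , . g] }  — shift
  I8: { [T → g X C .] }  — reduce
  I9: { [C → n . , n], [C → n . X n], [F → . n n], [X → . F , n] }  — shift
  I10: { [C → n , . n] }  — shift
  I11: { [C → n X . n] }  — shift
  I12: { [C → n X n .] }  — reduce
  I13: { [C → n , n .] }  — reduce
  I14: { [C → , g .] }  — reduce
  I15: { [X → F , . n] }  — shift
  I16: { [X → F , n .] }  — reduce

Every state is either a pure shift/goto state or contains exactly one complete item and nothing to shift — no conflicts. The grammar is LR(0).

Answer: Yes, the grammar is LR(0)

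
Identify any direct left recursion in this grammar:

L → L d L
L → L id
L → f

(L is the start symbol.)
Yes, L is left-recursive

Direct left recursion occurs when N → N α for some non-terminal N (the right-hand side begins with the left-hand side itself).

L → L d L: LEFT RECURSIVE (starts with L)
L → L id: LEFT RECURSIVE (starts with L)
L → f: starts with f

The grammar has direct left recursion on: L.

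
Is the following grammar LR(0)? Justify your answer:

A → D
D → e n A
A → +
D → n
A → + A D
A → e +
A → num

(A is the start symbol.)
No. Shift-reduce conflict between [A → + .] and [A → . +]

A grammar is LR(0) if no state in the canonical LR(0) collection has:
  - both a shift item (dot before a terminal) and a complete item (shift-reduce conflict), or
  - two or more complete items (reduce-reduce conflict; the accept item [A' → A .] counts as a complete item here).

Augment with A' → A and build the canonical LR(0) collection (I0 = CLOSURE({[A' → . A]}), then GOTO on every symbol after a dot until no new states appear). It has 13 states:
  I0: { [A → . + A D], [A → . +], [A → . D], [A → . e +], [A → . num], [A' → . A], [D → . e n A], [D → . n] }  — shift
  I1: { [A → + . A D], [A → + .], [A → . + A D], [A → . +], [A → . D], [A → . e +], [A → . num], [D → . e n A], [D → . n] }  — shift, reduce
  I2: { [A' → A .] }  — accept
  I3: { [A → D .] }  — reduce
  I4: { [A → e . +], [D → e . n A] }  — shift
  I5: { [D → n .] }  — reduce
  I6: { [A → num .] }  — reduce
  I7: { [A → e + .] }  — reduce
  I8: { [A → . + A D], [A → . +], [A → . D], [A → . e +], [A → . num], [D → . e n A], [D → . n], [D → e n . A] }  — shift
  I9: { [D → e n A .] }  — reduce
  I10: { [A → + A . D], [D → . e n A], [D → . n] }  — shift
  I11: { [A → + A D .] }  — reduce
  I12: { [D → e . n A] }  — shift

Conflict in state I1:
  Shift-reduce conflict between [A → + .] and [A → . +]
So the grammar is NOT LR(0).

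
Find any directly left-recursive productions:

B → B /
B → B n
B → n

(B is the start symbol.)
B → B /: LEFT RECURSIVE (starts with B)
B → B n: LEFT RECURSIVE (starts with B)
B → n: starts with n

The grammar has direct left recursion on: B.

Answer: Yes, B is left-recursive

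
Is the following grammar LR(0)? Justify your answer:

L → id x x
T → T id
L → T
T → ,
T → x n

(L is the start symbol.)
No. Shift-reduce conflict between [L → T .] and [T → T . id]

A grammar is LR(0) if no state in the canonical LR(0) collection has:
  - both a shift item (dot before a terminal) and a complete item (shift-reduce conflict), or
  - two or more complete items (reduce-reduce conflict; the accept item [L' → L .] counts as a complete item here).

Augment with L' → L and build the canonical LR(0) collection (I0 = CLOSURE({[L' → . L]}), then GOTO on every symbol after a dot until no new states appear). It has 10 states:
  I0: { [L → . T], [L → . id x x], [L' → . L], [T → . ,], [T → . T id], [T → . x n] }  — shift
  I1: { [T → , .] }  — reduce
  I2: { [L' → L .] }  — accept
  I3: { [L → T .], [T → T . id] }  — shift, reduce
  I4: { [L → id . x x] }  — shift
  I5: { [T → x . n] }  — shift
  I6: { [T → x n .] }  — reduce
  I7: { [L → id x . x] }  — shift
  I8: { [L → id x x .] }  — reduce
  I9: { [T → T id .] }  — reduce

Conflict in state I3:
  Shift-reduce conflict between [L → T .] and [T → T . id]
So the grammar is NOT LR(0).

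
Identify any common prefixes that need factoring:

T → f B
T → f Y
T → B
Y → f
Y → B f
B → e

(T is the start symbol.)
Left-factoring is needed when two productions for the same non-terminal
share a common prefix on the right-hand side.

Productions for T:
  T → f B
  T → f Y
  T → B
Productions for Y:
  Y → f
  Y → B f

Found common prefix 'f' in productions for T

Answer: Yes, T has productions with common prefix 'f'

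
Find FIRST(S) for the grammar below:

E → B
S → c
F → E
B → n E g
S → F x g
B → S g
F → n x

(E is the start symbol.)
FIRST sets of the other non-terminals involved (by the same procedure, iterated to a fixed point):
  FIRST(F) = { 'c', 'n' }

From S → c:
  - c is a terminal: add 'c' and stop
From S → F x g:
  - F is a non-terminal: add FIRST(F) \ {ε} = { 'c', 'n' }
    F is not nullable, so stop

Collecting: FIRST(S) = { 'c', 'n' }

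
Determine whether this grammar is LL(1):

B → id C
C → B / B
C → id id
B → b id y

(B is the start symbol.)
A grammar is LL(1) if for each non-terminal N with multiple productions, the predict sets of those productions are pairwise disjoint, where PREDICT(N → α) = (FIRST(α) \ {ε}) ∪ (FOLLOW(N) if α ⇒* ε).

Relevant sets:
  FIRST(B) = { 'b', 'id' }

For B:
  PREDICT(B → id C) = { 'id' }
  PREDICT(B → b id y) = { 'b' }
For C:
  PREDICT(C → B '/' B) = { 'b', 'id' }
  PREDICT(C → id id) = { 'id' }

Conflict found: Predict set conflict for C: { 'id' }
The grammar is NOT LL(1).

Answer: No. Predict set conflict for C: { 'id' }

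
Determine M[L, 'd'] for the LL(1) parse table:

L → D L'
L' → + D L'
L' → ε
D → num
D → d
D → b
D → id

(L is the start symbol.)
L → D L'

To find M[L, 'd'], we find productions for L where 'd' is in the predict set (PREDICT(N → α) = (FIRST(α) \ {ε}) ∪ (FOLLOW(N) if α ⇒* ε)).

Relevant sets:
  FIRST(D) = { 'b', 'd', 'id', 'num' }

L → D L': PREDICT = { 'b', 'd', 'id', 'num' }
  'd' is in predict set, so this production goes in M[L, 'd']

M[L, 'd'] = L → D L'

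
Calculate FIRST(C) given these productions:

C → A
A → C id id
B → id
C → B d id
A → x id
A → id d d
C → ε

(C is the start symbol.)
To compute FIRST(C), examine every production with C on the left-hand side, reading each right-hand side left to right until a non-nullable symbol is reached.

FIRST sets of the other non-terminals involved (by the same procedure, iterated to a fixed point):
  FIRST(A) = { 'id', 'x' }
  FIRST(B) = { 'id' }

From C → A:
  - A is a non-terminal: add FIRST(A) \ {ε} = { 'id', 'x' }
    A is not nullable, so stop
From C → B d id:
  - B is a non-terminal: add FIRST(B) \ {ε} = { 'id' }
    B is not nullable, so stop
From C → ε:
  - ε-production, so ε ∈ FIRST(C)

Collecting: FIRST(C) = { 'id', 'x', ε }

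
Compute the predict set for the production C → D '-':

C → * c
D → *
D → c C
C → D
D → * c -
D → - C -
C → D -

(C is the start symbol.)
PREDICT(C → D '-') = (FIRST(RHS) \ {ε}) ∪ (FOLLOW(C) if ε ∈ FIRST(RHS), i.e. RHS ⇒* ε)
FIRST(D) = { '*', '-', 'c' }
FIRST(D '-') = { '*', '-', 'c' }
ε ∉ FIRST(D '-'), so FOLLOW(C) is not added.
PREDICT(C → D '-') = { '*', '-', 'c' }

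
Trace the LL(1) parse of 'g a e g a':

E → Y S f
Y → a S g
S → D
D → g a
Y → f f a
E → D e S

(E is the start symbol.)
Stack is shown with the top on the left.

Stack      Input        Action
------------------------------
E $        g a e g a $  output E → D e S
D e S $    g a e g a $  output D → g a
g a e S $  g a e g a $  match 'g'
a e S $    a e g a $    match 'a'
e S $      e g a $      match 'e'
S $        g a $        output S → D
D $        g a $        output D → g a
g a $      g a $        match 'g'
a $        a $          match 'a'
$          $            accept

The string is accepted.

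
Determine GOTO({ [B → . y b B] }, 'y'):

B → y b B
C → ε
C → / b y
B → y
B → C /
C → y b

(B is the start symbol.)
GOTO(I, 'y') = CLOSURE({ [A → αX.β] : [A → α.Xβ] ∈ I, X = 'y' })

Items with dot before 'y', with the dot advanced:
  [B → . y b B] → [B → y . b B]
Closure adds nothing (no advanced item has the dot before a non-terminal).

GOTO = { [B → y . b B] }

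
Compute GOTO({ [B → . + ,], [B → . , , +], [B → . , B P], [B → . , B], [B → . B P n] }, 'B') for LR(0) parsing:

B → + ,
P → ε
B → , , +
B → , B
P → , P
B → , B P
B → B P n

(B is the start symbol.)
{ [B → B . P n], [P → . , P], [P → .] }

GOTO(I, 'B') = CLOSURE({ [A → αX.β] : [A → α.Xβ] ∈ I, X = 'B' })

Items with dot before 'B', with the dot advanced:
  [B → . B P n] → [B → B . P n]
Closure of the advanced items:
  [B → B . P n] has the dot before P: add [P → .], [P → . , P]

GOTO = { [B → B . P n], [P → . , P], [P → .] }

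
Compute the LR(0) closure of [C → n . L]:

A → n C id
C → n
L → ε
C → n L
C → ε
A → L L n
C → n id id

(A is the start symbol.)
Start with: [C → n . L]
  [C → n . L] has the dot before L: add [L → .]
No further items can be added.

CLOSURE = { [C → n . L], [L → .] }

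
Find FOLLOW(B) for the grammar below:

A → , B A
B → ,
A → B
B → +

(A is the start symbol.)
In A → , B A: B is followed by A, add FIRST(A) \ {ε} = { '+', ',' }
In A → B: B is at the end, add FOLLOW(A)

The FOLLOW sets referred to above (computed the same way, to a fixed point):
  FOLLOW(A) = { $ }

Taking the union: FOLLOW(B) = { $, '+', ',' }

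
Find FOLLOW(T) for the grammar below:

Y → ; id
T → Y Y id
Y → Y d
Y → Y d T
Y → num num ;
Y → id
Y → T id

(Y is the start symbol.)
To compute FOLLOW(T), find every occurrence of T on a right-hand side N → α T β: add FIRST(β) \ {ε}, and if β is empty or nullable also add FOLLOW(N). Iterate to a fixed point.

In Y → Y d T: T is at the end, add FOLLOW(Y)
In Y → T id: T is followed by id, add FIRST(id) \ {ε} = { 'id' }

The FOLLOW sets referred to above (computed the same way, to a fixed point):
  FOLLOW(Y) = { $, ';', 'd', 'id', 'num' }

Taking the union: FOLLOW(T) = { $, ';', 'd', 'id', 'num' }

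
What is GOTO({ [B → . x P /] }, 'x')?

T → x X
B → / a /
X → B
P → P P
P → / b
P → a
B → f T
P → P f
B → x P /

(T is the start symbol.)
{ [B → x . P /], [P → . / b], [P → . P P], [P → . P f], [P → . a] }

GOTO(I, 'x') = CLOSURE({ [A → αX.β] : [A → α.Xβ] ∈ I, X = 'x' })

Items with dot before 'x', with the dot advanced:
  [B → . x P /] → [B → x . P /]
Closure of the advanced items:
  [B → x . P /] has the dot before P: add [P → . P P], [P → . / b], [P → . a], [P → . P f]

GOTO = { [B → x . P /], [P → . / b], [P → . P P], [P → . P f], [P → . a] }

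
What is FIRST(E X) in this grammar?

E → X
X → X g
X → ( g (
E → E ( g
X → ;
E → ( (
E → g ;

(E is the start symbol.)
FIRST sets of the non-terminals involved (from the grammar, by fixed-point iteration):
  FIRST(E) = { '(', ';', 'g' }

To compute FIRST(E X), process the symbols left to right:
Symbol E is a non-terminal. Add FIRST(E) \ {ε} = { '(', ';', 'g' }
E is not nullable (ε ∉ FIRST(E)), so stop here.
FIRST(E X) = { '(', ';', 'g' }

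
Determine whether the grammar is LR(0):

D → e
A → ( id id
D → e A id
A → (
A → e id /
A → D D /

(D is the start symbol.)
No. Shift-reduce conflict between [D → e .] and [A → . (]

Augment with D' → D and build the canonical LR(0) collection (I0 = CLOSURE({[D' → . D]}), then GOTO on every symbol after a dot until no new states appear). It has 14 states:
  I0: { [D → . e A id], [D → . e], [D' → . D] }  — shift
  I1: { [D' → D .] }  — accept
  I2: { [A → . ( id id], [A → . (], [A → . D D /], [A → . e id /], [D → . e A id], [D → . e], [D → e . A id], [D → e .] }  — shift, reduce
  I3: { [A → ( . id id], [A → ( .] }  — shift, reduce
  I4: { [D → e A . id] }  — shift
  I5: { [A → D . D /], [D → . e A id], [D → . e] }  — shift
  I6: { [A → . ( id id], [A → . (], [A → . D D /], [A → . e id /], [A → e . id /], [D → . e A id], [D → . e], [D → e . A id], [D → e .] }  — shift, reduce
  I7: { [A → e id . /] }  — shift
  I8: { [A → e id / .] }  — reduce
  I9: { [A → D D . /] }  — shift
  I10: { [A → D D / .] }  — reduce
  I11: { [D → e A id .] }  — reduce
  I12: { [A → ( id . id] }  — shift
  I13: { [A → ( id id .] }  — reduce

Conflict in state I2:
  Shift-reduce conflict between [D → e .] and [A → . (]
So the grammar is NOT LR(0).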